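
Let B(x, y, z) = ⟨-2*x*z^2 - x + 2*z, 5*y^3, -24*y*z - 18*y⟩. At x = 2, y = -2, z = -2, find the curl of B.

(∇×B)₁ = ∂B₃/∂y − ∂B₂/∂z = -24*z - 18
(∇×B)₂ = ∂B₁/∂z − ∂B₃/∂x = -4*x*z + 2
(∇×B)₃ = ∂B₂/∂x − ∂B₁/∂y = 0
∇×B = (-24*z - 18, -4*x*z + 2, 0)
At (2, -2, -2): (30, 18, 0).

(30, 18, 0)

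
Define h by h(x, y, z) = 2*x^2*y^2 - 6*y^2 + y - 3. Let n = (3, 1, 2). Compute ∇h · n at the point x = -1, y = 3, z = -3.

∂h/∂x = 4*x*y^2
∂h/∂y = 4*x^2*y - 12*y + 1
∂h/∂z = 0
∇h at (-1, 3, -3) = (-36, -23, 0)
∇h · n = (-36)(3) + (-23)(1) + (0)(2) = -131

-131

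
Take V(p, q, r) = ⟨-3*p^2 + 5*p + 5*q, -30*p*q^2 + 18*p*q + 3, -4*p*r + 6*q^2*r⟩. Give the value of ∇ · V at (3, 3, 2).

∂V₁/∂p = -6*p + 5
∂V₂/∂q = -60*p*q + 18*p
∂V₃/∂r = -4*p + 6*q^2
∇·V = -60*p*q + 8*p + 6*q^2 + 5
At (3, 3, 2): -457.

-457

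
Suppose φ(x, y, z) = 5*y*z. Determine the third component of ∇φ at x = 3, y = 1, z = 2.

5

(∇φ)_3 = ∂φ/∂z = 5*y
At (3, 1, 2): 5.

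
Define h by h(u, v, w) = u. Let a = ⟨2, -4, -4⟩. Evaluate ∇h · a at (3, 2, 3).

2

∂h/∂u = 1
∂h/∂v = 0
∂h/∂w = 0
∇h at (3, 2, 3) = (1, 0, 0)
∇h · a = (1)(2) + (0)(-4) + (0)(-4) = 2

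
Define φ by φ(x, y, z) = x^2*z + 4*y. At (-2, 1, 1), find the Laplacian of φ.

2

∂²φ/∂x² = 2*z
∂²φ/∂y² = 0
∂²φ/∂z² = 0
∇²φ = 2*z
At (-2, 1, 1): 2.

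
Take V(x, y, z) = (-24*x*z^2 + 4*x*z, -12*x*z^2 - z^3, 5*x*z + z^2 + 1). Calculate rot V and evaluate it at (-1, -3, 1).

(∇×V)₁ = ∂V₃/∂y − ∂V₂/∂z = 24*x*z + 3*z^2
(∇×V)₂ = ∂V₁/∂z − ∂V₃/∂x = -48*x*z + 4*x - 5*z
(∇×V)₃ = ∂V₂/∂x − ∂V₁/∂y = -12*z^2
∇×V = (24*x*z + 3*z^2, -48*x*z + 4*x - 5*z, -12*z^2)
At (-1, -3, 1): (-21, 39, -12).

(-21, 39, -12)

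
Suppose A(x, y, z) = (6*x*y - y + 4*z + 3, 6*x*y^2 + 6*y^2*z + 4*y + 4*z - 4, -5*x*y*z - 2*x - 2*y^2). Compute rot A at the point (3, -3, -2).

(∇×A)₁ = ∂A₃/∂y − ∂A₂/∂z = -5*x*z - 6*y^2 - 4*y - 4
(∇×A)₂ = ∂A₁/∂z − ∂A₃/∂x = 5*y*z + 6
(∇×A)₃ = ∂A₂/∂x − ∂A₁/∂y = -6*x + 6*y^2 + 1
∇×A = (-5*x*z - 6*y^2 - 4*y - 4, 5*y*z + 6, -6*x + 6*y^2 + 1)
At (3, -3, -2): (-16, 36, 37).

(-16, 36, 37)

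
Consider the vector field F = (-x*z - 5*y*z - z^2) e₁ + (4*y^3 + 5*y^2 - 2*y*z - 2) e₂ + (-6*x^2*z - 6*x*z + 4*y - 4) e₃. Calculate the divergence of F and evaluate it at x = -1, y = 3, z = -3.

147

∂F₁/∂x = -z
∂F₂/∂y = 12*y^2 + 10*y - 2*z
∂F₃/∂z = -6*x^2 - 6*x
∇·F = -6*x^2 - 6*x + 12*y^2 + 10*y - 3*z
At (-1, 3, -3): 147.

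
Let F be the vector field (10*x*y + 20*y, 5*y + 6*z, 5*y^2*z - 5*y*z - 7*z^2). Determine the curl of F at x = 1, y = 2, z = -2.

(∇×F)₁ = ∂F₃/∂y − ∂F₂/∂z = 10*y*z - 5*z - 6
(∇×F)₂ = ∂F₁/∂z − ∂F₃/∂x = 0
(∇×F)₃ = ∂F₂/∂x − ∂F₁/∂y = -10*x - 20
∇×F = (10*y*z - 5*z - 6, 0, -10*x - 20)
At (1, 2, -2): (-36, 0, -30).

(-36, 0, -30)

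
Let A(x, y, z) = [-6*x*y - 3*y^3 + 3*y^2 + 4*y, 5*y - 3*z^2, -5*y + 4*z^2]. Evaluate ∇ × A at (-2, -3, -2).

(-17, 0, 83)

(∇×A)₁ = ∂A₃/∂y − ∂A₂/∂z = 6*z - 5
(∇×A)₂ = ∂A₁/∂z − ∂A₃/∂x = 0
(∇×A)₃ = ∂A₂/∂x − ∂A₁/∂y = 6*x + 9*y^2 - 6*y - 4
∇×A = (6*z - 5, 0, 6*x + 9*y^2 - 6*y - 4)
At (-2, -3, -2): (-17, 0, 83).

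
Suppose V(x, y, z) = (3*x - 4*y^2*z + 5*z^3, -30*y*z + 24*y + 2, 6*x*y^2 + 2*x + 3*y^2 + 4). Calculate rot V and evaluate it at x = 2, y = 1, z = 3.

(∇×V)₁ = ∂V₃/∂y − ∂V₂/∂z = 12*x*y + 36*y
(∇×V)₂ = ∂V₁/∂z − ∂V₃/∂x = -10*y^2 + 15*z^2 - 2
(∇×V)₃ = ∂V₂/∂x − ∂V₁/∂y = 8*y*z
∇×V = (12*x*y + 36*y, -10*y^2 + 15*z^2 - 2, 8*y*z)
At (2, 1, 3): (60, 123, 24).

(60, 123, 24)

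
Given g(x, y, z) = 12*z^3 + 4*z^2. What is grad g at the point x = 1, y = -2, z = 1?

(0, 0, 44)

∂g/∂x = 0
∂g/∂y = 0
∂g/∂z = 36*z^2 + 8*z
∇g = (0, 0, 36*z^2 + 8*z)
At (1, -2, 1): (0, 0, 44).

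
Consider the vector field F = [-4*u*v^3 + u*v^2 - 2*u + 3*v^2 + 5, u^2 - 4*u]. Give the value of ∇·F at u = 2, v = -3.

∂F₁/∂u = -4*v^3 + v^2 - 2
∂F₂/∂v = 0
∇·F = -4*v^3 + v^2 - 2
At (2, -3): 115.

115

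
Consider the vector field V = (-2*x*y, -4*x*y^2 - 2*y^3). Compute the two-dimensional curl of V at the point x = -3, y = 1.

∂V₂/∂x = -4*y^2
∂V₁/∂y = -2*x
Scalar curl = 2*x - 4*y^2
At (-3, 1): -10.

-10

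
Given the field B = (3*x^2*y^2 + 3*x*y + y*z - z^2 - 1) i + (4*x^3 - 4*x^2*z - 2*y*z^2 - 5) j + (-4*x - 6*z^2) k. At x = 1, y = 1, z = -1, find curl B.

(∇×B)₁ = ∂B₃/∂y − ∂B₂/∂z = 4*x^2 + 4*y*z
(∇×B)₂ = ∂B₁/∂z − ∂B₃/∂x = y - 2*z + 4
(∇×B)₃ = ∂B₂/∂x − ∂B₁/∂y = -6*x^2*y + 12*x^2 - 8*x*z - 3*x - z
∇×B = (4*x^2 + 4*y*z, y - 2*z + 4, -6*x^2*y + 12*x^2 - 8*x*z - 3*x - z)
At (1, 1, -1): (0, 7, 12).

(0, 7, 12)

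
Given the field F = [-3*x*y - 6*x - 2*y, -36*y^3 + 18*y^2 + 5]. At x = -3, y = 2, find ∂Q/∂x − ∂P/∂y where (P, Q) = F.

-7

∂F₂/∂x = 0
∂F₁/∂y = -3*x - 2
Scalar curl = 3*x + 2
At (-3, 2): -7.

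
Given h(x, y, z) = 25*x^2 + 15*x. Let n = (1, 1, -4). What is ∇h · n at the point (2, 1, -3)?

∂h/∂x = 50*x + 15
∂h/∂y = 0
∂h/∂z = 0
∇h at (2, 1, -3) = (115, 0, 0)
∇h · n = (115)(1) + (0)(1) + (0)(-4) = 115

115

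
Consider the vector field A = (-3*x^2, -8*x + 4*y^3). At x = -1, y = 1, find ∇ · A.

18

∂A₁/∂x = -6*x
∂A₂/∂y = 12*y^2
∇·A = -6*x + 12*y^2
At (-1, 1): 18.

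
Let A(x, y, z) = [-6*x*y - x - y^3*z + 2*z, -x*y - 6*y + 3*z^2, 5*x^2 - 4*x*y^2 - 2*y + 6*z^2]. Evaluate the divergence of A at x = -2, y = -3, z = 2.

∂A₁/∂x = -6*y - 1
∂A₂/∂y = -x - 6
∂A₃/∂z = 12*z
∇·A = -x - 6*y + 12*z - 7
At (-2, -3, 2): 37.

37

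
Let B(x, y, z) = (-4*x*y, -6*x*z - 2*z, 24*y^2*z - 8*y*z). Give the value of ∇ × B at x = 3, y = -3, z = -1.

(172, 0, 18)

(∇×B)₁ = ∂B₃/∂y − ∂B₂/∂z = 6*x + 48*y*z - 8*z + 2
(∇×B)₂ = ∂B₁/∂z − ∂B₃/∂x = 0
(∇×B)₃ = ∂B₂/∂x − ∂B₁/∂y = 4*x - 6*z
∇×B = (6*x + 48*y*z - 8*z + 2, 0, 4*x - 6*z)
At (3, -3, -1): (172, 0, 18).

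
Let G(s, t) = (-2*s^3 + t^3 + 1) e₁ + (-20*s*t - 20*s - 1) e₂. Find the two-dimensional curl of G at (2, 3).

∂G₂/∂s = -20*t - 20
∂G₁/∂t = 3*t^2
Scalar curl = -3*t^2 - 20*t - 20
At (2, 3): -107.

-107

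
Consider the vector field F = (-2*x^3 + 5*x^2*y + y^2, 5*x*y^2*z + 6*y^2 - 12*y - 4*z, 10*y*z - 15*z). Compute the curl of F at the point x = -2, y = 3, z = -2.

(74, 0, -116)

(∇×F)₁ = ∂F₃/∂y − ∂F₂/∂z = -5*x*y^2 + 10*z + 4
(∇×F)₂ = ∂F₁/∂z − ∂F₃/∂x = 0
(∇×F)₃ = ∂F₂/∂x − ∂F₁/∂y = -5*x^2 + 5*y^2*z - 2*y
∇×F = (-5*x*y^2 + 10*z + 4, 0, -5*x^2 + 5*y^2*z - 2*y)
At (-2, 3, -2): (74, 0, -116).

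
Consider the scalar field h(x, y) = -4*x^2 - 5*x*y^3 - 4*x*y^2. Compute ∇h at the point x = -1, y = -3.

(107, 111)

∂h/∂x = -8*x - 5*y^3 - 4*y^2
∂h/∂y = -15*x*y^2 - 8*x*y
∇h = (-8*x - 5*y^3 - 4*y^2, -15*x*y^2 - 8*x*y)
At (-1, -3): (107, 111).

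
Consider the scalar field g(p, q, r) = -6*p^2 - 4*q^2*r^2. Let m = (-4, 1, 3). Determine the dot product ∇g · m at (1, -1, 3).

48

∂g/∂p = -12*p
∂g/∂q = -8*q*r^2
∂g/∂r = -8*q^2*r
∇g at (1, -1, 3) = (-12, 72, -24)
∇g · m = (-12)(-4) + (72)(1) + (-24)(3) = 48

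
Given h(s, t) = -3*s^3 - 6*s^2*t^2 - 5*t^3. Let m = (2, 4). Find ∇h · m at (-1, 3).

-486

∂h/∂s = -9*s^2 - 12*s*t^2
∂h/∂t = -12*s^2*t - 15*t^2
∇h at (-1, 3) = (99, -171)
∇h · m = (99)(2) + (-171)(4) = -486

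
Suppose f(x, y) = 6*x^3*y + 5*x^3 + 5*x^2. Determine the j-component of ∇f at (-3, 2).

(∇f)_2 = ∂f/∂y = 6*x^3
At (-3, 2): -162.

-162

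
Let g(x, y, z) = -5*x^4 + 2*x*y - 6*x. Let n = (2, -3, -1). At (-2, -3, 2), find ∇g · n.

∂g/∂x = -20*x^3 + 2*y - 6
∂g/∂y = 2*x
∂g/∂z = 0
∇g at (-2, -3, 2) = (148, -4, 0)
∇g · n = (148)(2) + (-4)(-3) + (0)(-1) = 308

308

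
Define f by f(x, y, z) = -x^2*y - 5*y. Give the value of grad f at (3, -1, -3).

(6, -14, 0)

∂f/∂x = -2*x*y
∂f/∂y = -x^2 - 5
∂f/∂z = 0
∇f = (-2*x*y, -x^2 - 5, 0)
At (3, -1, -3): (6, -14, 0).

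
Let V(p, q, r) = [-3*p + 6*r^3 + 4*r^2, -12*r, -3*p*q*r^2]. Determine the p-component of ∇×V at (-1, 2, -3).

39

(∇×V)_1 = ∂V₃/∂q − ∂V₂/∂r
= -3*p*r^2 − (-12)
= -3*p*r^2 + 12
At (-1, 2, -3): 39.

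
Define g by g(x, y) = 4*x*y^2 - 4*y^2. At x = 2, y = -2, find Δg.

∂²g/∂x² = 0
∂²g/∂y² = 8*(x - 1)
∇²g = 8*x - 8
At (2, -2): 8.

8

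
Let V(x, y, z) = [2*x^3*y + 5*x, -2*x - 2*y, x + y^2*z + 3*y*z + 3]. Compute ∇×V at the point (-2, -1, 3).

(∇×V)₁ = ∂V₃/∂y − ∂V₂/∂z = 2*y*z + 3*z
(∇×V)₂ = ∂V₁/∂z − ∂V₃/∂x = -1
(∇×V)₃ = ∂V₂/∂x − ∂V₁/∂y = -2*x^3 - 2
∇×V = (2*y*z + 3*z, -1, -2*x^3 - 2)
At (-2, -1, 3): (3, -1, 14).

(3, -1, 14)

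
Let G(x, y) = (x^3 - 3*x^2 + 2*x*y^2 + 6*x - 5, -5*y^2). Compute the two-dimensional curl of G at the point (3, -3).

36

∂G₂/∂x = 0
∂G₁/∂y = 4*x*y
Scalar curl = -4*x*y
At (3, -3): 36.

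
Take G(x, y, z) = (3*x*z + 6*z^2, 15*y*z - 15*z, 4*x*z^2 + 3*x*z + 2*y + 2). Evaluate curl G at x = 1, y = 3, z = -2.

(∇×G)₁ = ∂G₃/∂y − ∂G₂/∂z = -15*y + 17
(∇×G)₂ = ∂G₁/∂z − ∂G₃/∂x = 3*x - 4*z^2 + 9*z
(∇×G)₃ = ∂G₂/∂x − ∂G₁/∂y = 0
∇×G = (-15*y + 17, 3*x - 4*z^2 + 9*z, 0)
At (1, 3, -2): (-28, -31, 0).

(-28, -31, 0)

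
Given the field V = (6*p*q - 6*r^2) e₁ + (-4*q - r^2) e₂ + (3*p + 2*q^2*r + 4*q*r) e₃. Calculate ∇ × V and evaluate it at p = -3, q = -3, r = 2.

(-12, -27, 18)

(∇×V)₁ = ∂V₃/∂q − ∂V₂/∂r = 4*q*r + 6*r
(∇×V)₂ = ∂V₁/∂r − ∂V₃/∂p = -12*r - 3
(∇×V)₃ = ∂V₂/∂p − ∂V₁/∂q = -6*p
∇×V = (4*q*r + 6*r, -12*r - 3, -6*p)
At (-3, -3, 2): (-12, -27, 18).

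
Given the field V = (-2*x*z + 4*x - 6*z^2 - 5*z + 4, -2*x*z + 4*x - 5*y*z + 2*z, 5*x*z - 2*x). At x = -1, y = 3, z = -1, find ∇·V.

6

∂V₁/∂x = -2*z + 4
∂V₂/∂y = -5*z
∂V₃/∂z = 5*x
∇·V = 5*x - 7*z + 4
At (-1, 3, -1): 6.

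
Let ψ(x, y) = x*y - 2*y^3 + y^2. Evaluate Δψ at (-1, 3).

∂²ψ/∂x² = 0
∂²ψ/∂y² = 2*(-6*y + 1)
∇²ψ = -12*y + 2
At (-1, 3): -34.

-34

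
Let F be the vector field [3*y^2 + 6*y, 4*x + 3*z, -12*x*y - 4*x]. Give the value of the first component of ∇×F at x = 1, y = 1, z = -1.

(∇×F)_1 = ∂F₃/∂y − ∂F₂/∂z
= -12*x − (3)
= -12*x - 3
At (1, 1, -1): -15.

-15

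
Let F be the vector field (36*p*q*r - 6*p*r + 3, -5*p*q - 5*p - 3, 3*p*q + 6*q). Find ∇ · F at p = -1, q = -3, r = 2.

∂F₁/∂p = 36*q*r - 6*r
∂F₂/∂q = -5*p
∂F₃/∂r = 0
∇·F = -5*p + 36*q*r - 6*r
At (-1, -3, 2): -223.

-223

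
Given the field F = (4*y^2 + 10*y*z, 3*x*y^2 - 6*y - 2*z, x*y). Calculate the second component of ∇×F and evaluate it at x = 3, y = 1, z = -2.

9

(∇×F)_2 = ∂F₁/∂z − ∂F₃/∂x
= 10*y − (y)
= 9*y
At (3, 1, -2): 9.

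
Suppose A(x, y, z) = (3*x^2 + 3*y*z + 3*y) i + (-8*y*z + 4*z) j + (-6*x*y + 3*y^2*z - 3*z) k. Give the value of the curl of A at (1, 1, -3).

(∇×A)₁ = ∂A₃/∂y − ∂A₂/∂z = -6*x + 6*y*z + 8*y - 4
(∇×A)₂ = ∂A₁/∂z − ∂A₃/∂x = 9*y
(∇×A)₃ = ∂A₂/∂x − ∂A₁/∂y = -3*z - 3
∇×A = (-6*x + 6*y*z + 8*y - 4, 9*y, -3*z - 3)
At (1, 1, -3): (-20, 9, 6).

(-20, 9, 6)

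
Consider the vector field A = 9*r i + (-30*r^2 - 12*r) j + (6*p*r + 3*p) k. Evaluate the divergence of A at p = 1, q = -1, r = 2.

∂A₁/∂p = 0
∂A₂/∂q = 0
∂A₃/∂r = 6*p
∇·A = 6*p
At (1, -1, 2): 6.

6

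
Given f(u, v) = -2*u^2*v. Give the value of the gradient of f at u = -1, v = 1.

∂f/∂u = -4*u*v
∂f/∂v = -2*u^2
∇f = (-4*u*v, -2*u^2)
At (-1, 1): (4, -2).

(4, -2)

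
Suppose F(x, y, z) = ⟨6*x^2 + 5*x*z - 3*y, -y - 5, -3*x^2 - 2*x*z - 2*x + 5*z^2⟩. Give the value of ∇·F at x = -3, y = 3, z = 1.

∂F₁/∂x = 12*x + 5*z
∂F₂/∂y = -1
∂F₃/∂z = -2*x + 10*z
∇·F = 10*x + 15*z - 1
At (-3, 3, 1): -16.

-16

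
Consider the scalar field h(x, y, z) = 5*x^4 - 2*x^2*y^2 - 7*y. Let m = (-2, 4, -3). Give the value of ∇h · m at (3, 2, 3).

∂h/∂x = 20*x^3 - 4*x*y^2
∂h/∂y = -4*x^2*y - 7
∂h/∂z = 0
∇h at (3, 2, 3) = (492, -79, 0)
∇h · m = (492)(-2) + (-79)(4) + (0)(-3) = -1300

-1300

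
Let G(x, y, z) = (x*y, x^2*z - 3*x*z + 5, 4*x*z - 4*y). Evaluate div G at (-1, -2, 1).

-6

∂G₁/∂x = y
∂G₂/∂y = 0
∂G₃/∂z = 4*x
∇·G = 4*x + y
At (-1, -2, 1): -6.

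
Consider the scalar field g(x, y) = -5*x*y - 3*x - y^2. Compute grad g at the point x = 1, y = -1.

(2, -3)

∂g/∂x = -5*y - 3
∂g/∂y = -5*x - 2*y
∇g = (-5*y - 3, -5*x - 2*y)
At (1, -1): (2, -3).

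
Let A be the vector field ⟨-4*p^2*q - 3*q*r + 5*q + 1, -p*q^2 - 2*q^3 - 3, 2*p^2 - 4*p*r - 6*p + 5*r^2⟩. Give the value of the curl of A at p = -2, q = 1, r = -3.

(∇×A)₁ = ∂A₃/∂q − ∂A₂/∂r = 0
(∇×A)₂ = ∂A₁/∂r − ∂A₃/∂p = -4*p - 3*q + 4*r + 6
(∇×A)₃ = ∂A₂/∂p − ∂A₁/∂q = 4*p^2 - q^2 + 3*r - 5
∇×A = (0, -4*p - 3*q + 4*r + 6, 4*p^2 - q^2 + 3*r - 5)
At (-2, 1, -3): (0, -1, 1).

(0, -1, 1)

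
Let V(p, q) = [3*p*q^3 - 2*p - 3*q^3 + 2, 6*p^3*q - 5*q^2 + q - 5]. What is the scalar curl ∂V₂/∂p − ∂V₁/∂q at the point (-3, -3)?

-162

∂V₂/∂p = 18*p^2*q
∂V₁/∂q = 9*p*q^2 - 9*q^2
Scalar curl = 18*p^2*q - 9*p*q^2 + 9*q^2
At (-3, -3): -162.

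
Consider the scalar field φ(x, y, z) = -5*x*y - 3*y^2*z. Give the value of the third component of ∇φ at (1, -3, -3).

(∇φ)_3 = ∂φ/∂z = -3*y^2
At (1, -3, -3): -27.

-27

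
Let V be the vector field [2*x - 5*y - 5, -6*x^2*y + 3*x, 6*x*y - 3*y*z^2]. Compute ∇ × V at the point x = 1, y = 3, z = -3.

(∇×V)₁ = ∂V₃/∂y − ∂V₂/∂z = 6*x - 3*z^2
(∇×V)₂ = ∂V₁/∂z − ∂V₃/∂x = -6*y
(∇×V)₃ = ∂V₂/∂x − ∂V₁/∂y = -12*x*y + 8
∇×V = (6*x - 3*z^2, -6*y, -12*x*y + 8)
At (1, 3, -3): (-21, -18, -28).

(-21, -18, -28)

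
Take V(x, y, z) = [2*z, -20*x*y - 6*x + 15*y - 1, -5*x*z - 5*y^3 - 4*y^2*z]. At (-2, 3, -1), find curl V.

(-111, -3, -66)

(∇×V)₁ = ∂V₃/∂y − ∂V₂/∂z = -15*y^2 - 8*y*z
(∇×V)₂ = ∂V₁/∂z − ∂V₃/∂x = 5*z + 2
(∇×V)₃ = ∂V₂/∂x − ∂V₁/∂y = -20*y - 6
∇×V = (-15*y^2 - 8*y*z, 5*z + 2, -20*y - 6)
At (-2, 3, -1): (-111, -3, -66).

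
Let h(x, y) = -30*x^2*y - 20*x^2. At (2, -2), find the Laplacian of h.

∂²h/∂x² = -20*(3*y + 2)
∂²h/∂y² = 0
∇²h = -60*y - 40
At (2, -2): 80.

80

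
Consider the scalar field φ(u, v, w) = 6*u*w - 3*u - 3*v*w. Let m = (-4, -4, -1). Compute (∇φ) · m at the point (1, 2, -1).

24

∂φ/∂u = 6*w - 3
∂φ/∂v = -3*w
∂φ/∂w = 6*u - 3*v
∇φ at (1, 2, -1) = (-9, 3, 0)
∇φ · m = (-9)(-4) + (3)(-4) + (0)(-1) = 24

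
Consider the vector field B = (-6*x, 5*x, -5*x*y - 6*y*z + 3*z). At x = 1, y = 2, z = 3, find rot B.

(∇×B)₁ = ∂B₃/∂y − ∂B₂/∂z = -5*x - 6*z
(∇×B)₂ = ∂B₁/∂z − ∂B₃/∂x = 5*y
(∇×B)₃ = ∂B₂/∂x − ∂B₁/∂y = 5
∇×B = (-5*x - 6*z, 5*y, 5)
At (1, 2, 3): (-23, 10, 5).

(-23, 10, 5)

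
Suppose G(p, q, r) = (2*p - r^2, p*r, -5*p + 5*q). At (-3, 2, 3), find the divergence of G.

2

∂G₁/∂p = 2
∂G₂/∂q = 0
∂G₃/∂r = 0
∇·G = 2
At (-3, 2, 3): 2.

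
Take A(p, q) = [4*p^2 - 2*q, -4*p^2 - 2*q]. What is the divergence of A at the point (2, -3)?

14

∂A₁/∂p = 8*p
∂A₂/∂q = -2
∇·A = 8*p - 2
At (2, -3): 14.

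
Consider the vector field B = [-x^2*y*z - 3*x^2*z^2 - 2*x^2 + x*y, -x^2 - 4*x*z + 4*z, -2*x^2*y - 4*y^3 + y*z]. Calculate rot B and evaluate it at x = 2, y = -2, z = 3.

(-49, -80, -6)

(∇×B)₁ = ∂B₃/∂y − ∂B₂/∂z = -2*x^2 + 4*x - 12*y^2 + z - 4
(∇×B)₂ = ∂B₁/∂z − ∂B₃/∂x = -x^2*y - 6*x^2*z + 4*x*y
(∇×B)₃ = ∂B₂/∂x − ∂B₁/∂y = x^2*z - 3*x - 4*z
∇×B = (-2*x^2 + 4*x - 12*y^2 + z - 4, -x^2*y - 6*x^2*z + 4*x*y, x^2*z - 3*x - 4*z)
At (2, -2, 3): (-49, -80, -6).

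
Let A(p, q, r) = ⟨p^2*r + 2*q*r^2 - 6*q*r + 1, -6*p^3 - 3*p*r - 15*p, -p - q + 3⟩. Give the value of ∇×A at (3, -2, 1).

(8, 14, -176)

(∇×A)₁ = ∂A₃/∂q − ∂A₂/∂r = 3*p - 1
(∇×A)₂ = ∂A₁/∂r − ∂A₃/∂p = p^2 + 4*q*r - 6*q + 1
(∇×A)₃ = ∂A₂/∂p − ∂A₁/∂q = -18*p^2 - 2*r^2 + 3*r - 15
∇×A = (3*p - 1, p^2 + 4*q*r - 6*q + 1, -18*p^2 - 2*r^2 + 3*r - 15)
At (3, -2, 1): (8, 14, -176).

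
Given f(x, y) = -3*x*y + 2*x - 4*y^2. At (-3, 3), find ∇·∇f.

∂²f/∂x² = 0
∂²f/∂y² = -8
∇²f = -8
At (-3, 3): -8.

-8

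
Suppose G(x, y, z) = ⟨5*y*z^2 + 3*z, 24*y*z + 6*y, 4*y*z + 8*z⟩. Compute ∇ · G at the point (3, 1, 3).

90

∂G₁/∂x = 0
∂G₂/∂y = 24*z + 6
∂G₃/∂z = 4*y + 8
∇·G = 4*y + 24*z + 14
At (3, 1, 3): 90.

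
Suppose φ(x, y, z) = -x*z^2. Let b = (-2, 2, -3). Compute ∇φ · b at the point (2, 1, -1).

-10

∂φ/∂x = -z^2
∂φ/∂y = 0
∂φ/∂z = -2*x*z
∇φ at (2, 1, -1) = (-1, 0, 4)
∇φ · b = (-1)(-2) + (0)(2) + (4)(-3) = -10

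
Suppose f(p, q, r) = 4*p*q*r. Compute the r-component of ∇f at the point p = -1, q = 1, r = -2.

-4

(∇f)_3 = ∂f/∂r = 4*p*q
At (-1, 1, -2): -4.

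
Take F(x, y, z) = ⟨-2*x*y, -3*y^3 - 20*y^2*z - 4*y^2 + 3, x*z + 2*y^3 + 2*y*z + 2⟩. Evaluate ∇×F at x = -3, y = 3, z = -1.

(232, 1, -6)

(∇×F)₁ = ∂F₃/∂y − ∂F₂/∂z = 26*y^2 + 2*z
(∇×F)₂ = ∂F₁/∂z − ∂F₃/∂x = -z
(∇×F)₃ = ∂F₂/∂x − ∂F₁/∂y = 2*x
∇×F = (26*y^2 + 2*z, -z, 2*x)
At (-3, 3, -1): (232, 1, -6).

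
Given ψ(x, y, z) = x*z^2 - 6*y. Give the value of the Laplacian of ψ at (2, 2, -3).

4

∂²ψ/∂x² = 0
∂²ψ/∂y² = 0
∂²ψ/∂z² = 2*x
∇²ψ = 2*x
At (2, 2, -3): 4.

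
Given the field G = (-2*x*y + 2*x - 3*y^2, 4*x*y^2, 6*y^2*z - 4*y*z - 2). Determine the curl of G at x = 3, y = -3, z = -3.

(∇×G)₁ = ∂G₃/∂y − ∂G₂/∂z = 12*y*z - 4*z
(∇×G)₂ = ∂G₁/∂z − ∂G₃/∂x = 0
(∇×G)₃ = ∂G₂/∂x − ∂G₁/∂y = 2*x + 4*y^2 + 6*y
∇×G = (12*y*z - 4*z, 0, 2*x + 4*y^2 + 6*y)
At (3, -3, -3): (120, 0, 24).

(120, 0, 24)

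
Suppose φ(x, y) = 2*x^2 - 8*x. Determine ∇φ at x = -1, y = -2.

(-12, 0)

∂φ/∂x = 4*x - 8
∂φ/∂y = 0
∇φ = (4*x - 8, 0)
At (-1, -2): (-12, 0).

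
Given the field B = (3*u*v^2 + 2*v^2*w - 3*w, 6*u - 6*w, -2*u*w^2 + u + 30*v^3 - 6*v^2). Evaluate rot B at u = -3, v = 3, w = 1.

(∇×B)₁ = ∂B₃/∂v − ∂B₂/∂w = 90*v^2 - 12*v + 6
(∇×B)₂ = ∂B₁/∂w − ∂B₃/∂u = 2*v^2 + 2*w^2 - 4
(∇×B)₃ = ∂B₂/∂u − ∂B₁/∂v = -6*u*v - 4*v*w + 6
∇×B = (90*v^2 - 12*v + 6, 2*v^2 + 2*w^2 - 4, -6*u*v - 4*v*w + 6)
At (-3, 3, 1): (780, 16, 48).

(780, 16, 48)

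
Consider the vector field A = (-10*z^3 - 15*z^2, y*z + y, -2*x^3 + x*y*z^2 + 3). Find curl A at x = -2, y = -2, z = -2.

(∇×A)₁ = ∂A₃/∂y − ∂A₂/∂z = x*z^2 - y
(∇×A)₂ = ∂A₁/∂z − ∂A₃/∂x = 6*x^2 - y*z^2 - 30*z^2 - 30*z
(∇×A)₃ = ∂A₂/∂x − ∂A₁/∂y = 0
∇×A = (x*z^2 - y, 6*x^2 - y*z^2 - 30*z^2 - 30*z, 0)
At (-2, -2, -2): (-6, -28, 0).

(-6, -28, 0)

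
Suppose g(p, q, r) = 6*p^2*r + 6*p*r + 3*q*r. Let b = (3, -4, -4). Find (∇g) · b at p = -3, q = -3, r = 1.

∂g/∂p = 12*p*r + 6*r
∂g/∂q = 3*r
∂g/∂r = 6*p^2 + 6*p + 3*q
∇g at (-3, -3, 1) = (-30, 3, 27)
∇g · b = (-30)(3) + (3)(-4) + (27)(-4) = -210

-210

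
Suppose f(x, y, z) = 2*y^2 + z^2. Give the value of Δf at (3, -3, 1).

∂²f/∂x² = 0
∂²f/∂y² = 4
∂²f/∂z² = 2
∇²f = 6
At (3, -3, 1): 6.

6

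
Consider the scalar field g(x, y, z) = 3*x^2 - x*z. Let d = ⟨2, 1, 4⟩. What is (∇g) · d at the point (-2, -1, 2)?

-20

∂g/∂x = 6*x - z
∂g/∂y = 0
∂g/∂z = -x
∇g at (-2, -1, 2) = (-14, 0, 2)
∇g · d = (-14)(2) + (0)(1) + (2)(4) = -20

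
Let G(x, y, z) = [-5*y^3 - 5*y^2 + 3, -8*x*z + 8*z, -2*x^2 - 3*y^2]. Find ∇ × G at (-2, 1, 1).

(∇×G)₁ = ∂G₃/∂y − ∂G₂/∂z = 8*x - 6*y - 8
(∇×G)₂ = ∂G₁/∂z − ∂G₃/∂x = 4*x
(∇×G)₃ = ∂G₂/∂x − ∂G₁/∂y = 15*y^2 + 10*y - 8*z
∇×G = (8*x - 6*y - 8, 4*x, 15*y^2 + 10*y - 8*z)
At (-2, 1, 1): (-30, -8, 17).

(-30, -8, 17)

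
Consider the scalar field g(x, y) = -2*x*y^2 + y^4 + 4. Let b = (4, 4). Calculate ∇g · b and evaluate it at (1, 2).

64

∂g/∂x = -2*y^2
∂g/∂y = -4*x*y + 4*y^3
∇g at (1, 2) = (-8, 24)
∇g · b = (-8)(4) + (24)(4) = 64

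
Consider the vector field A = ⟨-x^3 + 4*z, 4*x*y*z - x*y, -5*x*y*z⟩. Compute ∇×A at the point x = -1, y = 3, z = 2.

(22, 34, 21)

(∇×A)₁ = ∂A₃/∂y − ∂A₂/∂z = -4*x*y - 5*x*z
(∇×A)₂ = ∂A₁/∂z − ∂A₃/∂x = 5*y*z + 4
(∇×A)₃ = ∂A₂/∂x − ∂A₁/∂y = 4*y*z - y
∇×A = (-4*x*y - 5*x*z, 5*y*z + 4, 4*y*z - y)
At (-1, 3, 2): (22, 34, 21).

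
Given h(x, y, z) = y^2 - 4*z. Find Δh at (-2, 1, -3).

2

∂²h/∂x² = 0
∂²h/∂y² = 2
∂²h/∂z² = 0
∇²h = 2
At (-2, 1, -3): 2.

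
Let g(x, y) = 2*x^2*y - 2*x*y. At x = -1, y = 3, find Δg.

12

∂²g/∂x² = 4*y
∂²g/∂y² = 0
∇²g = 4*y
At (-1, 3): 12.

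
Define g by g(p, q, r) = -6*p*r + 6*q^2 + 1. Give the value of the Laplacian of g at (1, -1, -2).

∂²g/∂p² = 0
∂²g/∂q² = 12
∂²g/∂r² = 0
∇²g = 12
At (1, -1, -2): 12.

12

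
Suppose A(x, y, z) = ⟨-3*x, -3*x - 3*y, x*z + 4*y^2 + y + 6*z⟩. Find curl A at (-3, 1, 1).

(9, -1, -3)

(∇×A)₁ = ∂A₃/∂y − ∂A₂/∂z = 8*y + 1
(∇×A)₂ = ∂A₁/∂z − ∂A₃/∂x = -z
(∇×A)₃ = ∂A₂/∂x − ∂A₁/∂y = -3
∇×A = (8*y + 1, -z, -3)
At (-3, 1, 1): (9, -1, -3).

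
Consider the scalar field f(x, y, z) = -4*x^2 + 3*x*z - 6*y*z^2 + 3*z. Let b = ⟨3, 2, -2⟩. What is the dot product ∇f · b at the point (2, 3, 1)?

∂f/∂x = -8*x + 3*z
∂f/∂y = -6*z^2
∂f/∂z = 3*x - 12*y*z + 3
∇f at (2, 3, 1) = (-13, -6, -27)
∇f · b = (-13)(3) + (-6)(2) + (-27)(-2) = 3

3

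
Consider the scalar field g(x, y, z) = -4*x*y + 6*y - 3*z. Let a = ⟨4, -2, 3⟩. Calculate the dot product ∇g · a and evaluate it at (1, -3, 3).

∂g/∂x = -4*y
∂g/∂y = -4*x + 6
∂g/∂z = -3
∇g at (1, -3, 3) = (12, 2, -3)
∇g · a = (12)(4) + (2)(-2) + (-3)(3) = 35

35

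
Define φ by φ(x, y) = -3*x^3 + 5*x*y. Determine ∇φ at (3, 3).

∂φ/∂x = -9*x^2 + 5*y
∂φ/∂y = 5*x
∇φ = (-9*x^2 + 5*y, 5*x)
At (3, 3): (-66, 15).

(-66, 15)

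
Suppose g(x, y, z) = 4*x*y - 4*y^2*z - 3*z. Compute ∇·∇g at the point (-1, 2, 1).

-8

∂²g/∂x² = 0
∂²g/∂y² = -8*z
∂²g/∂z² = 0
∇²g = -8*z
At (-1, 2, 1): -8.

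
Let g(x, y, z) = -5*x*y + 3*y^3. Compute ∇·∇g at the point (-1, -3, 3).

-54

∂²g/∂x² = 0
∂²g/∂y² = 18*y
∂²g/∂z² = 0
∇²g = 18*y
At (-1, -3, 3): -54.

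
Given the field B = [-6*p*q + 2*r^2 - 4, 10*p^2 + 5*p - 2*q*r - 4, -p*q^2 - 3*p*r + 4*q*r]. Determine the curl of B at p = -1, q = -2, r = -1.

(∇×B)₁ = ∂B₃/∂q − ∂B₂/∂r = -2*p*q + 2*q + 4*r
(∇×B)₂ = ∂B₁/∂r − ∂B₃/∂p = q^2 + 7*r
(∇×B)₃ = ∂B₂/∂p − ∂B₁/∂q = 26*p + 5
∇×B = (-2*p*q + 2*q + 4*r, q^2 + 7*r, 26*p + 5)
At (-1, -2, -1): (-12, -3, -21).

(-12, -3, -21)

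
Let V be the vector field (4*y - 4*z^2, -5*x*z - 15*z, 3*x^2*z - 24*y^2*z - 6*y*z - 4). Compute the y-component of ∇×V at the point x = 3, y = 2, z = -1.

(∇×V)_2 = ∂V₁/∂z − ∂V₃/∂x
= -8*z − (6*x*z)
= -6*x*z - 8*z
At (3, 2, -1): 26.

26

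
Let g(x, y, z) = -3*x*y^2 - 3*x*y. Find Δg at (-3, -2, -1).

18

∂²g/∂x² = 0
∂²g/∂y² = -6*x
∂²g/∂z² = 0
∇²g = -6*x
At (-3, -2, -1): 18.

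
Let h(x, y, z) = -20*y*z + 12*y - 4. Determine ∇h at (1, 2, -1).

∂h/∂x = 0
∂h/∂y = -20*z + 12
∂h/∂z = -20*y
∇h = (0, -20*z + 12, -20*y)
At (1, 2, -1): (0, 32, -40).

(0, 32, -40)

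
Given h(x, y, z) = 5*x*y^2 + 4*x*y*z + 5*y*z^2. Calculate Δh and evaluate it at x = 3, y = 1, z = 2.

40

∂²h/∂x² = 0
∂²h/∂y² = 10*x
∂²h/∂z² = 10*y
∇²h = 10*x + 10*y
At (3, 1, 2): 40.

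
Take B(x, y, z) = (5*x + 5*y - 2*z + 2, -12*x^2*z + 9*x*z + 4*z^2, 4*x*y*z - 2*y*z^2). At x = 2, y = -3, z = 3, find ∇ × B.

(∇×B)₁ = ∂B₃/∂y − ∂B₂/∂z = 12*x^2 + 4*x*z - 9*x - 2*z^2 - 8*z
(∇×B)₂ = ∂B₁/∂z − ∂B₃/∂x = -4*y*z - 2
(∇×B)₃ = ∂B₂/∂x − ∂B₁/∂y = -24*x*z + 9*z - 5
∇×B = (12*x^2 + 4*x*z - 9*x - 2*z^2 - 8*z, -4*y*z - 2, -24*x*z + 9*z - 5)
At (2, -3, 3): (12, 34, -122).

(12, 34, -122)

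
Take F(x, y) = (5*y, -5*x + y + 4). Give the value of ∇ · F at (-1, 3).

1

∂F₁/∂x = 0
∂F₂/∂y = 1
∇·F = 1
At (-1, 3): 1.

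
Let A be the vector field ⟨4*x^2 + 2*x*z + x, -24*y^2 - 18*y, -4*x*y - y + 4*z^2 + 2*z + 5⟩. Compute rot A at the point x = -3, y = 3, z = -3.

(∇×A)₁ = ∂A₃/∂y − ∂A₂/∂z = -4*x - 1
(∇×A)₂ = ∂A₁/∂z − ∂A₃/∂x = 2*x + 4*y
(∇×A)₃ = ∂A₂/∂x − ∂A₁/∂y = 0
∇×A = (-4*x - 1, 2*x + 4*y, 0)
At (-3, 3, -3): (11, 6, 0).

(11, 6, 0)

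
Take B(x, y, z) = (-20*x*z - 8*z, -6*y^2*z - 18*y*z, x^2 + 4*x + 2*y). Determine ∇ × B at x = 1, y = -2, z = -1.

(-10, -34, 0)

(∇×B)₁ = ∂B₃/∂y − ∂B₂/∂z = 6*y^2 + 18*y + 2
(∇×B)₂ = ∂B₁/∂z − ∂B₃/∂x = -22*x - 12
(∇×B)₃ = ∂B₂/∂x − ∂B₁/∂y = 0
∇×B = (6*y^2 + 18*y + 2, -22*x - 12, 0)
At (1, -2, -1): (-10, -34, 0).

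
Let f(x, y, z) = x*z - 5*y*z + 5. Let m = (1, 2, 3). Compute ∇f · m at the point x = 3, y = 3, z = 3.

-63

∂f/∂x = z
∂f/∂y = -5*z
∂f/∂z = x - 5*y
∇f at (3, 3, 3) = (3, -15, -12)
∇f · m = (3)(1) + (-15)(2) + (-12)(3) = -63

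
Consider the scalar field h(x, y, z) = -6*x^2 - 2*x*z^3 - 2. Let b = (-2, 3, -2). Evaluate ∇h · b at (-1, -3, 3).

∂h/∂x = -12*x - 2*z^3
∂h/∂y = 0
∂h/∂z = -6*x*z^2
∇h at (-1, -3, 3) = (-42, 0, 54)
∇h · b = (-42)(-2) + (0)(3) + (54)(-2) = -24

-24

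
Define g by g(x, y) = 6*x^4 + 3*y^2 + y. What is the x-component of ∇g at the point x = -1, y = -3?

(∇g)_1 = ∂g/∂x = 24*x^3
At (-1, -3): -24.

-24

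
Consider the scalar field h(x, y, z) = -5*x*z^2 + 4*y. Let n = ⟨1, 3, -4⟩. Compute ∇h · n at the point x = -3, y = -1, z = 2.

∂h/∂x = -5*z^2
∂h/∂y = 4
∂h/∂z = -10*x*z
∇h at (-3, -1, 2) = (-20, 4, 60)
∇h · n = (-20)(1) + (4)(3) + (60)(-4) = -248

-248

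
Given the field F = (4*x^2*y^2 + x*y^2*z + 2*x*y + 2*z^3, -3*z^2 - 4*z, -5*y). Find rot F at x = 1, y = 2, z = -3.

(-19, 58, -6)

(∇×F)₁ = ∂F₃/∂y − ∂F₂/∂z = 6*z - 1
(∇×F)₂ = ∂F₁/∂z − ∂F₃/∂x = x*y^2 + 6*z^2
(∇×F)₃ = ∂F₂/∂x − ∂F₁/∂y = -8*x^2*y - 2*x*y*z - 2*x
∇×F = (6*z - 1, x*y^2 + 6*z^2, -8*x^2*y - 2*x*y*z - 2*x)
At (1, 2, -3): (-19, 58, -6).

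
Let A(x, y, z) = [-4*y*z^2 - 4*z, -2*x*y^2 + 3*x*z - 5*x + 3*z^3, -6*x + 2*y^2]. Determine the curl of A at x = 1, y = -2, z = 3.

(∇×A)₁ = ∂A₃/∂y − ∂A₂/∂z = -3*x + 4*y - 9*z^2
(∇×A)₂ = ∂A₁/∂z − ∂A₃/∂x = -8*y*z + 2
(∇×A)₃ = ∂A₂/∂x − ∂A₁/∂y = -2*y^2 + 4*z^2 + 3*z - 5
∇×A = (-3*x + 4*y - 9*z^2, -8*y*z + 2, -2*y^2 + 4*z^2 + 3*z - 5)
At (1, -2, 3): (-92, 50, 32).

(-92, 50, 32)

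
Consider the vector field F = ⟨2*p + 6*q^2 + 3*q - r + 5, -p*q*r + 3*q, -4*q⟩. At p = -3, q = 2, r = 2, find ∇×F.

(-10, -1, -31)

(∇×F)₁ = ∂F₃/∂q − ∂F₂/∂r = p*q - 4
(∇×F)₂ = ∂F₁/∂r − ∂F₃/∂p = -1
(∇×F)₃ = ∂F₂/∂p − ∂F₁/∂q = -q*r - 12*q - 3
∇×F = (p*q - 4, -1, -q*r - 12*q - 3)
At (-3, 2, 2): (-10, -1, -31).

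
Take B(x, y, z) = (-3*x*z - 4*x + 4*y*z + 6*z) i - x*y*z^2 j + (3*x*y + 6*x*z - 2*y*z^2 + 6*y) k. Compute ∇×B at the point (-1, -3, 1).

(7, 0, -1)

(∇×B)₁ = ∂B₃/∂y − ∂B₂/∂z = 2*x*y*z + 3*x - 2*z^2 + 6
(∇×B)₂ = ∂B₁/∂z − ∂B₃/∂x = -3*x + y - 6*z + 6
(∇×B)₃ = ∂B₂/∂x − ∂B₁/∂y = -y*z^2 - 4*z
∇×B = (2*x*y*z + 3*x - 2*z^2 + 6, -3*x + y - 6*z + 6, -y*z^2 - 4*z)
At (-1, -3, 1): (7, 0, -1).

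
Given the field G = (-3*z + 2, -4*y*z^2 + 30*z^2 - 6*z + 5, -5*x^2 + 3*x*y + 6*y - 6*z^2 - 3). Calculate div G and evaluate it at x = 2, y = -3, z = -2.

∂G₁/∂x = 0
∂G₂/∂y = -4*z^2
∂G₃/∂z = -12*z
∇·G = -4*z^2 - 12*z
At (2, -3, -2): 8.

8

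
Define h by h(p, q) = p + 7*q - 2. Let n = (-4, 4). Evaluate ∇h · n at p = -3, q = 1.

∂h/∂p = 1
∂h/∂q = 7
∇h at (-3, 1) = (1, 7)
∇h · n = (1)(-4) + (7)(4) = 24

24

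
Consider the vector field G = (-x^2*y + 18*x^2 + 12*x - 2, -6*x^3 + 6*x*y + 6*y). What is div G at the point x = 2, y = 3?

∂G₁/∂x = -2*x*y + 36*x + 12
∂G₂/∂y = 6*x + 6
∇·G = -2*x*y + 42*x + 18
At (2, 3): 90.

90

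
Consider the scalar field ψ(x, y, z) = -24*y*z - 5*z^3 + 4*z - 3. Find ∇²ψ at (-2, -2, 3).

∂²ψ/∂x² = 0
∂²ψ/∂y² = 0
∂²ψ/∂z² = -30*z
∇²ψ = -30*z
At (-2, -2, 3): -90.

-90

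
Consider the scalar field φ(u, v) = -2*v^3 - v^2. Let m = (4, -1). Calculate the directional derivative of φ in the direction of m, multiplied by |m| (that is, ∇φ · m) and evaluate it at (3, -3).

∂φ/∂u = 0
∂φ/∂v = -6*v^2 - 2*v
∇φ at (3, -3) = (0, -48)
∇φ · m = (0)(4) + (-48)(-1) = 48

48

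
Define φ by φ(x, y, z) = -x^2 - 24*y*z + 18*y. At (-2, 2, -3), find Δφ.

-2

∂²φ/∂x² = -2
∂²φ/∂y² = 0
∂²φ/∂z² = 0
∇²φ = -2
At (-2, 2, -3): -2.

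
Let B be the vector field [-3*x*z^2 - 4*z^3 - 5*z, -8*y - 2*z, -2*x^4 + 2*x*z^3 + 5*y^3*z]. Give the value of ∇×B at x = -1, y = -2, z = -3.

(-178, -85, 0)

(∇×B)₁ = ∂B₃/∂y − ∂B₂/∂z = 15*y^2*z + 2
(∇×B)₂ = ∂B₁/∂z − ∂B₃/∂x = 8*x^3 - 6*x*z - 2*z^3 - 12*z^2 - 5
(∇×B)₃ = ∂B₂/∂x − ∂B₁/∂y = 0
∇×B = (15*y^2*z + 2, 8*x^3 - 6*x*z - 2*z^3 - 12*z^2 - 5, 0)
At (-1, -2, -3): (-178, -85, 0).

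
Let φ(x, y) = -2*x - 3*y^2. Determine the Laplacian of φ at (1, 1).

-6

∂²φ/∂x² = 0
∂²φ/∂y² = -6
∇²φ = -6
At (1, 1): -6.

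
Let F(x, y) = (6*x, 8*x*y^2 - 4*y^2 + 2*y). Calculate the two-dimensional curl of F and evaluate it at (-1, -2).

32

∂F₂/∂x = 8*y^2
∂F₁/∂y = 0
Scalar curl = 8*y^2
At (-1, -2): 32.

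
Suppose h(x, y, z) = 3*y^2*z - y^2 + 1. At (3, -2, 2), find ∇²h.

∂²h/∂x² = 0
∂²h/∂y² = 2*(3*z - 1)
∂²h/∂z² = 0
∇²h = 6*z - 2
At (3, -2, 2): 10.

10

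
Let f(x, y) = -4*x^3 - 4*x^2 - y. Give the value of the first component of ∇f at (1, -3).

-20

(∇f)_1 = ∂f/∂x = -12*x^2 - 8*x
At (1, -3): -20.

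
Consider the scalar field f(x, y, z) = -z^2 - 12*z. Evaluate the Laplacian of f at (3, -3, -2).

-2

∂²f/∂x² = 0
∂²f/∂y² = 0
∂²f/∂z² = -2
∇²f = -2
At (3, -3, -2): -2.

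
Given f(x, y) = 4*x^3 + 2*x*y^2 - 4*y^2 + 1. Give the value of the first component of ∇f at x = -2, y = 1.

50

(∇f)_1 = ∂f/∂x = 12*x^2 + 2*y^2
At (-2, 1): 50.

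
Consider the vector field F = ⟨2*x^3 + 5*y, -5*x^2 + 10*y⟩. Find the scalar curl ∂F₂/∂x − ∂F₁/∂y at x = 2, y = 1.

-25

∂F₂/∂x = -10*x
∂F₁/∂y = 5
Scalar curl = -10*x - 5
At (2, 1): -25.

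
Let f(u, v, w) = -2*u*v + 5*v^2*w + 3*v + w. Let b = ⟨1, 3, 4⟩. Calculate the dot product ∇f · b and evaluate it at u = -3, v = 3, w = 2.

385

∂f/∂u = -2*v
∂f/∂v = -2*u + 10*v*w + 3
∂f/∂w = 5*v^2 + 1
∇f at (-3, 3, 2) = (-6, 69, 46)
∇f · b = (-6)(1) + (69)(3) + (46)(4) = 385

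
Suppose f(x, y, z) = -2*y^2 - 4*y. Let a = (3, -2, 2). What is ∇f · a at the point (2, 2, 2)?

∂f/∂x = 0
∂f/∂y = -4*y - 4
∂f/∂z = 0
∇f at (2, 2, 2) = (0, -12, 0)
∇f · a = (0)(3) + (-12)(-2) + (0)(2) = 24

24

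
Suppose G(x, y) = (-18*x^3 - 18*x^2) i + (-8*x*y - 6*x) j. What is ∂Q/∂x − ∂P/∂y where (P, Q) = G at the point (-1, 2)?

∂G₂/∂x = -8*y - 6
∂G₁/∂y = 0
Scalar curl = -8*y - 6
At (-1, 2): -22.

-22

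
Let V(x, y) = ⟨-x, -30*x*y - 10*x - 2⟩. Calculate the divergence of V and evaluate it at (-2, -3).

∂V₁/∂x = -1
∂V₂/∂y = -30*x
∇·V = -30*x - 1
At (-2, -3): 59.

59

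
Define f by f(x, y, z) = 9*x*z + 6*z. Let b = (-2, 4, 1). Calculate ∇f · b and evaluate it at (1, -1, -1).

∂f/∂x = 9*z
∂f/∂y = 0
∂f/∂z = 9*x + 6
∇f at (1, -1, -1) = (-9, 0, 15)
∇f · b = (-9)(-2) + (0)(4) + (15)(1) = 33

33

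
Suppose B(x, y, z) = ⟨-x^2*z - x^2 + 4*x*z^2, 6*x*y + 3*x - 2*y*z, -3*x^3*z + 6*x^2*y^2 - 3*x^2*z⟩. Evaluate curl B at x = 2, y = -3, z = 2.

(-150, -92, -15)

(∇×B)₁ = ∂B₃/∂y − ∂B₂/∂z = 12*x^2*y + 2*y
(∇×B)₂ = ∂B₁/∂z − ∂B₃/∂x = 9*x^2*z - x^2 - 12*x*y^2 + 14*x*z
(∇×B)₃ = ∂B₂/∂x − ∂B₁/∂y = 6*y + 3
∇×B = (12*x^2*y + 2*y, 9*x^2*z - x^2 - 12*x*y^2 + 14*x*z, 6*y + 3)
At (2, -3, 2): (-150, -92, -15).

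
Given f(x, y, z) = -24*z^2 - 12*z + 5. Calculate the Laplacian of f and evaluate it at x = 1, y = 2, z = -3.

∂²f/∂x² = 0
∂²f/∂y² = 0
∂²f/∂z² = -48
∇²f = -48
At (1, 2, -3): -48.

-48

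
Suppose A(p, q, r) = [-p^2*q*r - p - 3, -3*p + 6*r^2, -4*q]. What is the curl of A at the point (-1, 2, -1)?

(8, -2, -4)

(∇×A)₁ = ∂A₃/∂q − ∂A₂/∂r = -12*r - 4
(∇×A)₂ = ∂A₁/∂r − ∂A₃/∂p = -p^2*q
(∇×A)₃ = ∂A₂/∂p − ∂A₁/∂q = p^2*r - 3
∇×A = (-12*r - 4, -p^2*q, p^2*r - 3)
At (-1, 2, -1): (8, -2, -4).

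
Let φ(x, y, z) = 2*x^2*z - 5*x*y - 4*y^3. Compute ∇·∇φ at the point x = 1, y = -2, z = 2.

56

∂²φ/∂x² = 4*z
∂²φ/∂y² = -24*y
∂²φ/∂z² = 0
∇²φ = -24*y + 4*z
At (1, -2, 2): 56.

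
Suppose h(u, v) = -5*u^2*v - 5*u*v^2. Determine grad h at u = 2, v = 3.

(-105, -80)

∂h/∂u = -10*u*v - 5*v^2
∂h/∂v = -5*u^2 - 10*u*v
∇h = (-10*u*v - 5*v^2, -5*u^2 - 10*u*v)
At (2, 3): (-105, -80).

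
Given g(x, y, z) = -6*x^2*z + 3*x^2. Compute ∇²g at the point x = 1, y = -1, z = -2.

∂²g/∂x² = 6*(-2*z + 1)
∂²g/∂y² = 0
∂²g/∂z² = 0
∇²g = -12*z + 6
At (1, -1, -2): 30.

30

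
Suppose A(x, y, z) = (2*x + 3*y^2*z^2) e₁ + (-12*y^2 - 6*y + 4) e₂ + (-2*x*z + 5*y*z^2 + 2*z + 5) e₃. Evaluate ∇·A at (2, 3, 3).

∂A₁/∂x = 2
∂A₂/∂y = -24*y - 6
∂A₃/∂z = -2*x + 10*y*z + 2
∇·A = -2*x + 10*y*z - 24*y - 2
At (2, 3, 3): 12.

12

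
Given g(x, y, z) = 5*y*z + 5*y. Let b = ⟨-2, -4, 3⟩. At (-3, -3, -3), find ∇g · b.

-5

∂g/∂x = 0
∂g/∂y = 5*z + 5
∂g/∂z = 5*y
∇g at (-3, -3, -3) = (0, -10, -15)
∇g · b = (0)(-2) + (-10)(-4) + (-15)(3) = -5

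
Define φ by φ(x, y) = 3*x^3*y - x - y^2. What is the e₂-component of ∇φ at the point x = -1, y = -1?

(∇φ)_2 = ∂φ/∂y = 3*x^3 - 2*y
At (-1, -1): -1.

-1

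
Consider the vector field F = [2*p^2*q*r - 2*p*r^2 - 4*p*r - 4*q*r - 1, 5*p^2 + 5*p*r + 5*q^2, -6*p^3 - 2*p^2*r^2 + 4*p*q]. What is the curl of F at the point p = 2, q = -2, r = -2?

(-2, 112, 18)

(∇×F)₁ = ∂F₃/∂q − ∂F₂/∂r = -p
(∇×F)₂ = ∂F₁/∂r − ∂F₃/∂p = 2*p^2*q + 18*p^2 + 4*p*r^2 - 4*p*r - 4*p - 8*q
(∇×F)₃ = ∂F₂/∂p − ∂F₁/∂q = -2*p^2*r + 10*p + 9*r
∇×F = (-p, 2*p^2*q + 18*p^2 + 4*p*r^2 - 4*p*r - 4*p - 8*q, -2*p^2*r + 10*p + 9*r)
At (2, -2, -2): (-2, 112, 18).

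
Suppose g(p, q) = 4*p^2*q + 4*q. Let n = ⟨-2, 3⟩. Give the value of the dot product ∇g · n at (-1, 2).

56

∂g/∂p = 8*p*q
∂g/∂q = 4*p^2 + 4
∇g at (-1, 2) = (-16, 8)
∇g · n = (-16)(-2) + (8)(3) = 56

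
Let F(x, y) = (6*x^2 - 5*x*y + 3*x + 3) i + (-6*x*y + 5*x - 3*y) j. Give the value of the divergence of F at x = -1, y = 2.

-16

∂F₁/∂x = 12*x - 5*y + 3
∂F₂/∂y = -6*x - 3
∇·F = 6*x - 5*y
At (-1, 2): -16.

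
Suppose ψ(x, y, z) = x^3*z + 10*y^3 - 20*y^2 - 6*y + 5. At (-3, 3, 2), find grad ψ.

∂ψ/∂x = 3*x^2*z
∂ψ/∂y = 30*y^2 - 40*y - 6
∂ψ/∂z = x^3
∇ψ = (3*x^2*z, 30*y^2 - 40*y - 6, x^3)
At (-3, 3, 2): (54, 144, -27).

(54, 144, -27)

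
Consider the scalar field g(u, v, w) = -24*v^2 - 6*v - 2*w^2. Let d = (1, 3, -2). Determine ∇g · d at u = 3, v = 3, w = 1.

-442

∂g/∂u = 0
∂g/∂v = -48*v - 6
∂g/∂w = -4*w
∇g at (3, 3, 1) = (0, -150, -4)
∇g · d = (0)(1) + (-150)(3) + (-4)(-2) = -442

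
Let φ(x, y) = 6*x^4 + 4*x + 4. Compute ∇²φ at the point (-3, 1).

648

∂²φ/∂x² = 72*x^2
∂²φ/∂y² = 0
∇²φ = 72*x^2
At (-3, 1): 648.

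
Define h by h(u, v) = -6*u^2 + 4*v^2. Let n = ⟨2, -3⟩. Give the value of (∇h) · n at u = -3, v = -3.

∂h/∂u = -12*u
∂h/∂v = 8*v
∇h at (-3, -3) = (36, -24)
∇h · n = (36)(2) + (-24)(-3) = 144

144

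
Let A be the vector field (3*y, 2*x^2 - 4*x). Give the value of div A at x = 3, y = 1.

0

∂A₁/∂x = 0
∂A₂/∂y = 0
∇·A = 0
At (3, 1): 0.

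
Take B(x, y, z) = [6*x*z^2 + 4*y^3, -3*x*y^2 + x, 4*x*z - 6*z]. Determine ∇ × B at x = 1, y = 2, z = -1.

(0, -8, -59)

(∇×B)₁ = ∂B₃/∂y − ∂B₂/∂z = 0
(∇×B)₂ = ∂B₁/∂z − ∂B₃/∂x = 12*x*z - 4*z
(∇×B)₃ = ∂B₂/∂x − ∂B₁/∂y = -15*y^2 + 1
∇×B = (0, 12*x*z - 4*z, -15*y^2 + 1)
At (1, 2, -1): (0, -8, -59).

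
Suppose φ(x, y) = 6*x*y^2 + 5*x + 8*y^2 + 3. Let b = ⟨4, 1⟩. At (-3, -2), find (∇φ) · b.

156

∂φ/∂x = 6*y^2 + 5
∂φ/∂y = 12*x*y + 16*y
∇φ at (-3, -2) = (29, 40)
∇φ · b = (29)(4) + (40)(1) = 156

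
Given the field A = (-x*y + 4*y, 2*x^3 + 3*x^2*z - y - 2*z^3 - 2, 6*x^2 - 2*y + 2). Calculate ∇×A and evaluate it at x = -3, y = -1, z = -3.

(∇×A)₁ = ∂A₃/∂y − ∂A₂/∂z = -3*x^2 + 6*z^2 - 2
(∇×A)₂ = ∂A₁/∂z − ∂A₃/∂x = -12*x
(∇×A)₃ = ∂A₂/∂x − ∂A₁/∂y = 6*x^2 + 6*x*z + x - 4
∇×A = (-3*x^2 + 6*z^2 - 2, -12*x, 6*x^2 + 6*x*z + x - 4)
At (-3, -1, -3): (25, 36, 101).

(25, 36, 101)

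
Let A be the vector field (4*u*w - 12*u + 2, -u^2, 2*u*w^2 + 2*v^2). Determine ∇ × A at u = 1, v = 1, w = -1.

(4, 2, -2)

(∇×A)₁ = ∂A₃/∂v − ∂A₂/∂w = 4*v
(∇×A)₂ = ∂A₁/∂w − ∂A₃/∂u = 4*u - 2*w^2
(∇×A)₃ = ∂A₂/∂u − ∂A₁/∂v = -2*u
∇×A = (4*v, 4*u - 2*w^2, -2*u)
At (1, 1, -1): (4, 2, -2).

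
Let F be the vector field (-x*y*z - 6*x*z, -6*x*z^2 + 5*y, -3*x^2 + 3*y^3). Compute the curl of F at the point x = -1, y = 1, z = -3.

(∇×F)₁ = ∂F₃/∂y − ∂F₂/∂z = 12*x*z + 9*y^2
(∇×F)₂ = ∂F₁/∂z − ∂F₃/∂x = -x*y
(∇×F)₃ = ∂F₂/∂x − ∂F₁/∂y = x*z - 6*z^2
∇×F = (12*x*z + 9*y^2, -x*y, x*z - 6*z^2)
At (-1, 1, -3): (45, 1, -51).

(45, 1, -51)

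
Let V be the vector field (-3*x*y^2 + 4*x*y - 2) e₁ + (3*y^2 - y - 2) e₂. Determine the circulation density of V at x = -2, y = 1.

-4

∂V₂/∂x = 0
∂V₁/∂y = -6*x*y + 4*x
Scalar curl = 6*x*y - 4*x
At (-2, 1): -4.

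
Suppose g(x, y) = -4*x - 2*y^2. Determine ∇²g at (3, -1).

∂²g/∂x² = 0
∂²g/∂y² = -4
∇²g = -4
At (3, -1): -4.

-4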